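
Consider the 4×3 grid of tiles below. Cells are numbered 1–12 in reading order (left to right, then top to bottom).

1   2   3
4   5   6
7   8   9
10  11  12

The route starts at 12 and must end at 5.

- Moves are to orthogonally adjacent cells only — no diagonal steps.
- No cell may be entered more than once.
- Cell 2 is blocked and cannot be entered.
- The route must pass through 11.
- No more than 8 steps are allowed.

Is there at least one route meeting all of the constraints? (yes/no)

yes

One route that works: 12 → 11 → 8 → 5.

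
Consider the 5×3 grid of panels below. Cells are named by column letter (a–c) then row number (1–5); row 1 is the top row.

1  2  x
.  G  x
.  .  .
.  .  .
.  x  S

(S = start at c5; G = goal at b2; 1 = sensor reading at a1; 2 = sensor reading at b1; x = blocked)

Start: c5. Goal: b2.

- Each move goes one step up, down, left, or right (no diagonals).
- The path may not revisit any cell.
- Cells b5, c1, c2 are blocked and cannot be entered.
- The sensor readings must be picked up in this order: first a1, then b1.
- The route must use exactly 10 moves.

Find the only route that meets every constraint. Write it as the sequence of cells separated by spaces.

The waypoints must appear in the order a1, b1, with no cell reused.
Route from c5: up 2 to c3, left 1 to b3, down 1 to b4, left 1 to a4, up 3 to a1, right 1 to b1, down 1 to b2 — 10 moves in all.
Check: order respected (1 at step 8, 2 at step 9); 10 moves as required.

c5 c4 c3 b3 b4 a4 a3 a2 a1 b1 b2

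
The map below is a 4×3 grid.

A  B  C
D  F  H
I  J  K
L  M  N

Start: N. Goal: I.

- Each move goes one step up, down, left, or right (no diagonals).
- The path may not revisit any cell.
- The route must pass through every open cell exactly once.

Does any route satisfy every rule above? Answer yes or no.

One route that works: N → K → H → C → B → A → D → F → J → M → L → I.

yes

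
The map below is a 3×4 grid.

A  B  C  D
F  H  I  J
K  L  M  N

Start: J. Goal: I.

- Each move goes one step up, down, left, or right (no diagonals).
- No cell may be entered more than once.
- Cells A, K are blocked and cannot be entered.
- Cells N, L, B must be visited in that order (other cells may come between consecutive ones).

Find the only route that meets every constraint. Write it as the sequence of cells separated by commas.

J, N, M, L, H, B, C, I

The waypoints must appear in the order N, L, B, with no cell reused.
Route from J: down to N, 2× left (reaching L), 2× up (reaching B), right to C, down to I — 7 moves in all.
Check: order respected (N at step 1, L at step 3, B at step 5).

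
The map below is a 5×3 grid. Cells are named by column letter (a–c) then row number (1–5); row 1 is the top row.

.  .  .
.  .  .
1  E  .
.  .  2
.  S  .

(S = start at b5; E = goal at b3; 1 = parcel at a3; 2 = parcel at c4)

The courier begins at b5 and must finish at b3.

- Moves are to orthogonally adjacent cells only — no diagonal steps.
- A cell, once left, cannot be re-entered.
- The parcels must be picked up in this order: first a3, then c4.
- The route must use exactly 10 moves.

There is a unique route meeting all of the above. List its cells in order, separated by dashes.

The waypoints must appear in the order a3, c4, with no cell reused.
Route from b5: left to a5, 3× up (reaching a2), 2× right (reaching c2), 2× down (reaching c4), left to b4, up to b3 — 10 moves in all.
Check: order respected (1 at step 3, 2 at step 8); 10 moves as required.

b5 - a5 - a4 - a3 - a2 - b2 - c2 - c3 - c4 - b4 - b3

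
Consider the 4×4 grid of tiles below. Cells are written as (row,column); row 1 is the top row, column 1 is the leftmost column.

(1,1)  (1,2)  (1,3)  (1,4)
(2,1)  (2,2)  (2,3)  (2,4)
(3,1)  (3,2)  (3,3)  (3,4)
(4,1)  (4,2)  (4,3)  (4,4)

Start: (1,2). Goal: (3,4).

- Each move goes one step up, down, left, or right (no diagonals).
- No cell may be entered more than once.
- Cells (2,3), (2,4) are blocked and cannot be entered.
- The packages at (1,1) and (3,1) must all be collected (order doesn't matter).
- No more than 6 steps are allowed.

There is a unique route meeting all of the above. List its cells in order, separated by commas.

The 6-move cap with required stops at (1,1), (3,1) leaves no slack for detours.
Route from (1,2): left to (1,1), 2× down (reaching (3,1)), 3× right (reaching (3,4)) — 6 moves in all.
Check: all required cells visited; 6 ≤ 6 moves.

(1,2), (1,1), (2,1), (3,1), (3,2), (3,3), (3,4)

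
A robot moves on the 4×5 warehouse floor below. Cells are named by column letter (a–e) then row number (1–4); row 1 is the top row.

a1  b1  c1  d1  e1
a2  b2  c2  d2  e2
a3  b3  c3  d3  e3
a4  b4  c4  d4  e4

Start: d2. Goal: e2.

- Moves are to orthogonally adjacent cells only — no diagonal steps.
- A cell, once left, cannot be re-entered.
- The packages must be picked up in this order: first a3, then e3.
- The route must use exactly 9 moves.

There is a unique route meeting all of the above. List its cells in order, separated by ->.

The waypoints must appear in the order a3, e3, with no cell reused.
Route from d2: 3× left (reaching a2), down to a3, 4× right (reaching e3), up to e2 — 9 moves in all.
Check: order respected (a3 at step 4, e3 at step 8); 9 moves as required.

d2 -> c2 -> b2 -> a2 -> a3 -> b3 -> c3 -> d3 -> e3 -> e2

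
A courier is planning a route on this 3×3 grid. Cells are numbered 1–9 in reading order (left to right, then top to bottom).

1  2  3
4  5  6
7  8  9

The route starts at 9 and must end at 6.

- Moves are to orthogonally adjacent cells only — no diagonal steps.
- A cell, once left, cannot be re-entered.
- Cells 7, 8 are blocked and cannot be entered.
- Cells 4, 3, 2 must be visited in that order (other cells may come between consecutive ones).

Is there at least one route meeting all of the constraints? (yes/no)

Every way from 9 to 4 runs through 6 — but 6 is where the route must end, so it would be entered once on the way to 4 and again at the finish.

no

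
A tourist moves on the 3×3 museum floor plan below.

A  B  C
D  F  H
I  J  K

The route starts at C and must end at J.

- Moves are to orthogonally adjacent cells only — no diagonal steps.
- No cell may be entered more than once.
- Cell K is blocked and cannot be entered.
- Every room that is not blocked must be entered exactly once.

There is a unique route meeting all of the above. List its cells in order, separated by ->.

C -> H -> F -> B -> A -> D -> I -> J

Need to visit all 8 open cells exactly once, starting at C and ending at J.
Cell A has only two open neighbours (D and B), so the path must pass straight through it: one of those is the cell it's entered from and the other is where it exits.
Route from C: down 1 to H, left 1 to F, up 1 to B, left 1 to A, down 2 to I, right 1 to J — 7 moves in all.
Check: all 8 open cells covered.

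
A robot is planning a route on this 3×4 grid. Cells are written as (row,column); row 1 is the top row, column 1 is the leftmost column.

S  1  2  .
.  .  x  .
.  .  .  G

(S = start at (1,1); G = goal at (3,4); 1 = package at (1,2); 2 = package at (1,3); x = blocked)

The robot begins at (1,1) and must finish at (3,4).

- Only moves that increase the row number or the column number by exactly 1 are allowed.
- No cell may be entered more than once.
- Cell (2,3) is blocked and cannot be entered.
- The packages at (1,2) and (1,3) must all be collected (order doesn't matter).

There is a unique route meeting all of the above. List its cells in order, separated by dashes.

Moves only go right or down, so the column and row indices never decrease.
Route from (1,1): 3× right (reaching (1,4)), 2× down (reaching (3,4)) — 5 moves in all.
Check: all required cells visited.

(1,1) - (1,2) - (1,3) - (1,4) - (2,4) - (3,4)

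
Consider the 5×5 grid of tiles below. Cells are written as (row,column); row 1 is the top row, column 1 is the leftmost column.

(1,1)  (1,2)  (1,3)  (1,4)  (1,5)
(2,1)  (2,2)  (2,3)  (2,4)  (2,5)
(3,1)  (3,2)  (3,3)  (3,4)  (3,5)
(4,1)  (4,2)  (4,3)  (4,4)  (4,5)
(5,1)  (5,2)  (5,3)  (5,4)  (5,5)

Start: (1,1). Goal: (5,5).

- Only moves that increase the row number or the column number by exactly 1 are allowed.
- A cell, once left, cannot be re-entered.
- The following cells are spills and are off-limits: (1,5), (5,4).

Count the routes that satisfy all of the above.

34

A right/down-only route from (1,1) to (5,5) makes exactly 4 down-moves and 4 right-moves in some order.
With no other constraints that would be C(8,4) = 70 routes.
Subtract routes through each blocked cell (inclusion–exclusion for overlaps): − through (1,5): 1 − through (5,4): 35 → 34.
That gives 34 routes.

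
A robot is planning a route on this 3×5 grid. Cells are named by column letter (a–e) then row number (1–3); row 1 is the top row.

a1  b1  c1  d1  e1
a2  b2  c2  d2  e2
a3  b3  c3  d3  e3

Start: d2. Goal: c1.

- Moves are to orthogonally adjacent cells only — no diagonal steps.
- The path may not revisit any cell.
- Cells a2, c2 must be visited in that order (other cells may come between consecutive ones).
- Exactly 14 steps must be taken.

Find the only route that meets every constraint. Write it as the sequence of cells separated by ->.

d2 -> d1 -> e1 -> e2 -> e3 -> d3 -> c3 -> b3 -> a3 -> a2 -> a1 -> b1 -> b2 -> c2 -> c1

The waypoints must appear in the order a2, c2, with no cell reused.
Route from d2: up to d1, right to e1, 2× down (reaching e3), 4× left (reaching a3), 2× up (reaching a1), right to b1, down to b2, right to c2, up to c1 — 14 moves in all.
Check: order respected (a2 at step 9, c2 at step 13); 14 moves as required.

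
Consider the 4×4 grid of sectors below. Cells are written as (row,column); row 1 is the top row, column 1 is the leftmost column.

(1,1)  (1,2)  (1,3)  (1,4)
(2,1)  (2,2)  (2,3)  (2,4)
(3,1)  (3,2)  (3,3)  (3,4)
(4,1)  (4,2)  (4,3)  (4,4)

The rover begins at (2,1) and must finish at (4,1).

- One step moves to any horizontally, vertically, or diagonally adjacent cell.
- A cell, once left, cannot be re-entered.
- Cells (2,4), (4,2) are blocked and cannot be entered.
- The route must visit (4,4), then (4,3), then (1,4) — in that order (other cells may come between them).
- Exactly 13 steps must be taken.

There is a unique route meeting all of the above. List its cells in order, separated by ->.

The waypoints must appear in the order (4,4), (4,3), (1,4), with no cell reused.
Route from (2,1): down-right 1 to (3,2), right 1 to (3,3), down-right 1 to (4,4), left 1 to (4,3), up-right 1 to (3,4), up-left 1 to (2,3), up-right 1 to (1,4), left 3 to (1,1), down-right 1 to (2,2), down-left 1 to (3,1), down 1 to (4,1) — 13 moves in all.
Check: order respected ((4,4) at step 3, (4,3) at step 4, (1,4) at step 7); 13 moves as required.

(2,1) -> (3,2) -> (3,3) -> (4,4) -> (4,3) -> (3,4) -> (2,3) -> (1,4) -> (1,3) -> (1,2) -> (1,1) -> (2,2) -> (3,1) -> (4,1)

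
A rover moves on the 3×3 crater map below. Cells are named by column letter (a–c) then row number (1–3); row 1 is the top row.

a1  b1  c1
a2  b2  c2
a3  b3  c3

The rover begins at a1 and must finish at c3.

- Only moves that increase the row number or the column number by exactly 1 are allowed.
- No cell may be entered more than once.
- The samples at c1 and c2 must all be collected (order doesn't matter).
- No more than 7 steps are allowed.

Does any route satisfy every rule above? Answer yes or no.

yes

One route that works: a1 → b1 → c1 → c2 → c3.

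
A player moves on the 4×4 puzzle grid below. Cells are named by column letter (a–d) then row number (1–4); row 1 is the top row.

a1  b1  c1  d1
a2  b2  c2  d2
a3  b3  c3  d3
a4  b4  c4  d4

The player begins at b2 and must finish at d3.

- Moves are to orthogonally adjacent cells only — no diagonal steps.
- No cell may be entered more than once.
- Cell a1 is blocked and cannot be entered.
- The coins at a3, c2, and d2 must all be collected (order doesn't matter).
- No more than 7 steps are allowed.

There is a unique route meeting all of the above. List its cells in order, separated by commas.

b2, a2, a3, b3, c3, c2, d2, d3

The budget equals the shortest possible length, so every move has to be on a shortest route through the required cells.
Route from b2: left to a2, down to a3, 2× right (reaching c3), up to c2, right to d2, down to d3 — 7 moves in all.
Check: all required cells visited; 7 ≤ 7 moves.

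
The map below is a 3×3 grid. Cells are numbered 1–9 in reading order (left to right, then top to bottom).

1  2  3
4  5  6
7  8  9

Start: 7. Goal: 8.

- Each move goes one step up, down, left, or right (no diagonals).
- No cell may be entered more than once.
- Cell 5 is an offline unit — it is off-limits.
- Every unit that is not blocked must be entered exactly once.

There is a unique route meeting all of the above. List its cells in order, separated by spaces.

7 4 1 2 3 6 9 8

Need to visit all 8 open cells exactly once, starting at 7 and ending at 8.
Cell 9 has only two open neighbours (6 and 8), so the path must pass straight through it: one of those is the cell it's entered from and the other is where it exits.
Route from 7: 2× up (reaching 1), 2× right (reaching 3), 2× down (reaching 9), left to 8 — 7 moves in all.
Check: all 8 open cells covered.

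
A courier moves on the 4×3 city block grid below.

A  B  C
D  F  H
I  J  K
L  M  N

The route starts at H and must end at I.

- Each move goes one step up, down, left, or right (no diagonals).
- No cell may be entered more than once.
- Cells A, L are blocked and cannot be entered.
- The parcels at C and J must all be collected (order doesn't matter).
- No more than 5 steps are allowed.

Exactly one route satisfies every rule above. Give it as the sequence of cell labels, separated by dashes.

The 5-move cap with required stops at C, J leaves no slack for detours.
Route from H: up to C, left to B, 2× down (reaching J), left to I — 5 moves in all.
Check: all required cells visited; 5 ≤ 5 moves.

H - C - B - F - J - I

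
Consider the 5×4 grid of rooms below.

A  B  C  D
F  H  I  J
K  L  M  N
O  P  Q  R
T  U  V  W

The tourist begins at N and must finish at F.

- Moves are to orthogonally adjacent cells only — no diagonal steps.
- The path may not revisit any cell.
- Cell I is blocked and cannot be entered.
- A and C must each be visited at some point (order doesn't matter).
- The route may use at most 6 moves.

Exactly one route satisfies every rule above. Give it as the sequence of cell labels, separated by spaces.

Any route must reach A and C and still end at F within 6 moves, so the order of the required stops is forced.
Route from N: up 2 to D, left 3 to A, down 1 to F — 6 moves in all.
Check: all required cells visited; 6 ≤ 6 moves.

N J D C B A F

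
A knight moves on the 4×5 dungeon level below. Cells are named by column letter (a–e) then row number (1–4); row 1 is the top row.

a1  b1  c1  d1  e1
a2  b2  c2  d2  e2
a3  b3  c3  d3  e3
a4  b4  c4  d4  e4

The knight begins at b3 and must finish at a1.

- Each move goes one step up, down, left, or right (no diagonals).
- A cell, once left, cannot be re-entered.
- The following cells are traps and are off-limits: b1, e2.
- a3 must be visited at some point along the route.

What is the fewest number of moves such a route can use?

Any route passes through a3 somewhere between b3 and a1. Summing Manhattan distances along the two legs (b3 → a3 → a1) gives a lower bound of 1 + 2 = 3 moves.
A route of 3 moves achieves this: b3 → a3 → a2 → a1.
Since 3 matches the lower bound, it is optimal.

3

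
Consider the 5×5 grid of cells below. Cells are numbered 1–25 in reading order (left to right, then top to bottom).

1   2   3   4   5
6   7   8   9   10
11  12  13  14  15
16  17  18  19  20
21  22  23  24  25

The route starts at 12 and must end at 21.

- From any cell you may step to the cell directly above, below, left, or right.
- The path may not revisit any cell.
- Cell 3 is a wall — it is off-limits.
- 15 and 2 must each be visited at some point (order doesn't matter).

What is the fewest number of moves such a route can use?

Any route passes through 15 and 2 in some order between 12 and 21. Summing Manhattan distances along each leg and taking the cheapest ordering (12 → 15 → 2 → 21) gives a lower bound of 3 + 5 + 5 = 13 moves.
A route of 13 moves achieves this: 12 → 13 → 14 → 15 → 10 → 9 → 8 → 7 → 2 → 1 → 6 → 11 → 16 → 21.
Since 13 matches the lower bound, it is optimal.

13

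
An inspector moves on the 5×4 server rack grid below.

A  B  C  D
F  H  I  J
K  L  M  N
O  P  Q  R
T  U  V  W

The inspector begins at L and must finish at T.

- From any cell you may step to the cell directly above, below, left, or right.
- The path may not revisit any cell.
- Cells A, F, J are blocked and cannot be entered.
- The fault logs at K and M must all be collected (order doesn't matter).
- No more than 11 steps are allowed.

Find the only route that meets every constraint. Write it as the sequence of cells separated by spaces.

L K O P Q M N R W V U T

Any route must reach K and M and still end at T within 11 moves, so the order of the required stops is forced.
Route from L: left to K, down to O, 2× right (reaching Q), up to M, right to N, 2× down (reaching W), 3× left (reaching T) — 11 moves in all.
Check: all required cells visited; 11 ≤ 11 moves.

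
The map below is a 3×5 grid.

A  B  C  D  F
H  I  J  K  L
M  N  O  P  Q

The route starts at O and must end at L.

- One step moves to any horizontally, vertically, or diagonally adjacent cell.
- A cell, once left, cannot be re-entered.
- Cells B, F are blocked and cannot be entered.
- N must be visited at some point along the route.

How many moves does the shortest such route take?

4

Any route passes through N somewhere between O and L. Summing Chebyshev distances along the two legs (O → N → L) gives a lower bound of 1 + 3 = 4 moves.
A route of 4 moves achieves this: O → N → J → D → L.
Since 4 matches the lower bound, it is optimal.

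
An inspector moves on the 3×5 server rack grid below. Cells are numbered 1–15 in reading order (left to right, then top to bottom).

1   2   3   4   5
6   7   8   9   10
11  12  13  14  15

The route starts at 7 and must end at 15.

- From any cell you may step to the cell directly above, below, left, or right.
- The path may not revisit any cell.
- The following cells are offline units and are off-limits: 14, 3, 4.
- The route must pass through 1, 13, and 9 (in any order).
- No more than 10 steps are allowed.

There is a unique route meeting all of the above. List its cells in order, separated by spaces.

7 2 1 6 11 12 13 8 9 10 15

Any route must reach 1, 13, and 9 and still end at 15 within 10 moves, so the order of the required stops is forced.
Route from 7: up to 2, left to 1, 2× down (reaching 11), 2× right (reaching 13), up to 8, 2× right (reaching 10), down to 15 — 10 moves in all.
Check: all required cells visited; 10 ≤ 10 moves.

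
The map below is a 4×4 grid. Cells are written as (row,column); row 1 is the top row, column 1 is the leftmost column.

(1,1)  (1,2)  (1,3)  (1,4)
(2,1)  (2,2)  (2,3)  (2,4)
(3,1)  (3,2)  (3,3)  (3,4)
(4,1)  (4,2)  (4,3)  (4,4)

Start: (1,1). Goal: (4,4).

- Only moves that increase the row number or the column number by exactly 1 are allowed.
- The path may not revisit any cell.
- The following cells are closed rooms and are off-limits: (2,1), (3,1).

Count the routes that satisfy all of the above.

10

A right/down-only route from (1,1) to (4,4) makes exactly 3 down-moves and 3 right-moves in some order.
With no other constraints that would be C(6,3) = 20 routes.
Subtract routes through each blocked cell (inclusion–exclusion for overlaps): − through (2,1): 10 − through (3,1): 4 + through (2,1)&(3,1): 4 → 10.
That gives 10 routes.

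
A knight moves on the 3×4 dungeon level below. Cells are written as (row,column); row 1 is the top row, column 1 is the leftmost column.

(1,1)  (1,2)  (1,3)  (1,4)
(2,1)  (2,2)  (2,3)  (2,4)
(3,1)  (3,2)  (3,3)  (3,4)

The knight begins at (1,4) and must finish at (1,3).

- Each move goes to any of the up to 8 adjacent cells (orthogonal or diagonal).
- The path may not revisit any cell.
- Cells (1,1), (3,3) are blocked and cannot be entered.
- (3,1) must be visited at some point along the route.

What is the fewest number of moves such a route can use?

5

Any route passes through (3,1) somewhere between (1,4) and (1,3). Summing Chebyshev distances along the two legs ((1,4) → (3,1) → (1,3)) gives a lower bound of 3 + 2 = 5 moves.
A route of 5 moves achieves this: (1,4) → (2,3) → (3,2) → (3,1) → (2,2) → (1,3).
Since 5 matches the lower bound, it is optimal.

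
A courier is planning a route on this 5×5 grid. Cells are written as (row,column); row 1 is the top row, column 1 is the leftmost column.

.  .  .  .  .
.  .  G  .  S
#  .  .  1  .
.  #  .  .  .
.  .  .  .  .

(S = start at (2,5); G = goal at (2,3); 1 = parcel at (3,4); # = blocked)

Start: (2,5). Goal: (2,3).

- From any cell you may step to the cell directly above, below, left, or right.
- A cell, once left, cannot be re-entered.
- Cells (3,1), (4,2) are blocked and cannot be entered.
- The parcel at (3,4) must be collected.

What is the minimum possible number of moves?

4

Any route passes through (3,4) somewhere between (2,5) and (2,3). Summing Manhattan distances along the two legs ((2,5) → (3,4) → (2,3)) gives a lower bound of 2 + 2 = 4 moves.
A route of 4 moves achieves this: (2,5) → (3,5) → (3,4) → (2,4) → (2,3).
Since 4 matches the lower bound, it is optimal.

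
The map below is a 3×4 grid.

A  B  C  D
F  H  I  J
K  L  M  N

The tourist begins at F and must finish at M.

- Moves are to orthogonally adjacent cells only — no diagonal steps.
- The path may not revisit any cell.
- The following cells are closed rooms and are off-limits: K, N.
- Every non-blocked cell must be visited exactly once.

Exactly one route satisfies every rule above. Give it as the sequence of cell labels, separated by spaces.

F A B C D J I H L M

Need to visit all 10 open cells exactly once, starting at F and ending at M.
Cell J has only two open neighbours (D and I), so the path must pass straight through it: one of those is the cell it's entered from and the other is where it exits.
Route from F: up to A, 3× right (reaching D), down to J, 2× left (reaching H), down to L, right to M — 9 moves in all.
Check: all 10 open cells covered.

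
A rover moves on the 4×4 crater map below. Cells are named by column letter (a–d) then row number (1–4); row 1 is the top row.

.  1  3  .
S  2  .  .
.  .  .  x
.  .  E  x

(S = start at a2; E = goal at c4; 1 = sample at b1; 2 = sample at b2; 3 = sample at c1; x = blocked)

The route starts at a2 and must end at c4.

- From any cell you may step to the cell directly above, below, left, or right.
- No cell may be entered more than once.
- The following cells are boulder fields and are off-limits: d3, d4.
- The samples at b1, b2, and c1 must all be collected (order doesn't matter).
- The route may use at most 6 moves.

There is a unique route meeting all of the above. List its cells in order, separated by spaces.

The 6-move cap with required stops at b1, b2, c1 leaves no slack for detours.
Route from a2: right to b2, up to b1, right to c1, 3× down (reaching c4) — 6 moves in all.
Check: all required cells visited; 6 ≤ 6 moves.

a2 b2 b1 c1 c2 c3 c4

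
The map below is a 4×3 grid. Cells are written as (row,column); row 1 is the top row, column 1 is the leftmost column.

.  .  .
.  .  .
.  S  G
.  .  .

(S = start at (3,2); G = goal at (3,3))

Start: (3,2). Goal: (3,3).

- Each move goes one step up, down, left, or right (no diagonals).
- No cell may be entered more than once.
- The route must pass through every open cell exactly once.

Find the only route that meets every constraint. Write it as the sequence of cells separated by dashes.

Need to visit all 12 open cells exactly once, starting at (3,2) and ending at (3,3).
Cell (4,3) has only two open neighbours ((3,3) and (4,2)), so the path must pass straight through it: one of those is the cell it's entered from and the other is where it exits.
Route from (3,2): up 1 to (2,2), right 1 to (2,3), up 1 to (1,3), left 2 to (1,1), down 3 to (4,1), right 2 to (4,3), up 1 to (3,3) — 11 moves in all.
Check: all 12 open cells covered.

(3,2) - (2,2) - (2,3) - (1,3) - (1,2) - (1,1) - (2,1) - (3,1) - (4,1) - (4,2) - (4,3) - (3,3)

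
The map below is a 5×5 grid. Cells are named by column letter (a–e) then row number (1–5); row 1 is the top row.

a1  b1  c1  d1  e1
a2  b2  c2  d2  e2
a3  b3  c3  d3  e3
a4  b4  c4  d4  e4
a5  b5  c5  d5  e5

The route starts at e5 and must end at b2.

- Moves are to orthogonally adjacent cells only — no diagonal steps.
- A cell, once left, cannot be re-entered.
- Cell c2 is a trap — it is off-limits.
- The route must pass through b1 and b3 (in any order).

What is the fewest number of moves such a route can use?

10

Any route passes through b1 and b3 in some order between e5 and b2. Summing Manhattan distances along each leg and taking the cheapest ordering (e5 → b3 → b1 → b2) gives a lower bound of 5 + 2 + 1 = 8 moves.
The shortest route satisfying every rule uses 10 moves: e5 → e4 → e3 → d3 → c3 → b3 → a3 → a2 → a1 → b1 → b2.
The no-revisit rule (legs can't share cells) pushes the minimum above the 8-move bound; an exhaustive check rules out every length from 8 to 9, leaving 10 as the minimum.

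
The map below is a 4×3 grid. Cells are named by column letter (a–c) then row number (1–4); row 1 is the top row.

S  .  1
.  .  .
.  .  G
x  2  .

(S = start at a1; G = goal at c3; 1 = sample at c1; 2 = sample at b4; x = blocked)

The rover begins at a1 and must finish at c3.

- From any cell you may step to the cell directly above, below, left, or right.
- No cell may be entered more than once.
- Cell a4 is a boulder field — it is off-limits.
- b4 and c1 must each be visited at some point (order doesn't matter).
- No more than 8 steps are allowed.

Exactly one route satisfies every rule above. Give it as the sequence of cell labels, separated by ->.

Any route must reach b4 and c1 and still end at c3 within 8 moves, so the order of the required stops is forced.
Route from a1: 2× right (reaching c1), down to c2, left to b2, 2× down (reaching b4), right to c4, up to c3 — 8 moves in all.
Check: all required cells visited; 8 ≤ 8 moves.

a1 -> b1 -> c1 -> c2 -> b2 -> b3 -> b4 -> c4 -> c3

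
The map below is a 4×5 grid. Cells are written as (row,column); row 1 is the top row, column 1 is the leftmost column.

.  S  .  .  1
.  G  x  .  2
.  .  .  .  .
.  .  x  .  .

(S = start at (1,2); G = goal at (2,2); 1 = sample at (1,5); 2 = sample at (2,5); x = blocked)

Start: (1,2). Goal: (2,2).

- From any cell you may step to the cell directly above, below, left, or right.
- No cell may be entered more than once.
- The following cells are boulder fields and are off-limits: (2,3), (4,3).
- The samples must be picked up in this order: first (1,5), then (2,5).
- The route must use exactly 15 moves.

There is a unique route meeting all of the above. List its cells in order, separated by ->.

The waypoints must appear in the order (1,5), (2,5), with no cell reused.
Route from (1,2): right 3 to (1,5), down 3 to (4,5), left 1 to (4,4), up 1 to (3,4), left 2 to (3,2), down 1 to (4,2), left 1 to (4,1), up 2 to (2,1), right 1 to (2,2) — 15 moves in all.
Check: order respected (1 at step 3, 2 at step 4); 15 moves as required.

(1,2) -> (1,3) -> (1,4) -> (1,5) -> (2,5) -> (3,5) -> (4,5) -> (4,4) -> (3,4) -> (3,3) -> (3,2) -> (4,2) -> (4,1) -> (3,1) -> (2,1) -> (2,2)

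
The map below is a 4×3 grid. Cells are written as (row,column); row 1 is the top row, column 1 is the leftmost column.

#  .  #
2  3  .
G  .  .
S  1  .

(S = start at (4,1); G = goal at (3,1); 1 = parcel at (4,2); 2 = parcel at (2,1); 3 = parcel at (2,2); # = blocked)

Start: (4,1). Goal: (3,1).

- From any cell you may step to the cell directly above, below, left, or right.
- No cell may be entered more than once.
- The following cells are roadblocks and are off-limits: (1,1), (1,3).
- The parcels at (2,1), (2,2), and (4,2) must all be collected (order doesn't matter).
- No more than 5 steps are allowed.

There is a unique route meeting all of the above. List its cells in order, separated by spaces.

(4,1) (4,2) (3,2) (2,2) (2,1) (3,1)

The 5-move cap with required stops at (2,1), (2,2), (4,2) leaves no slack for detours.
Route from (4,1): right 1 to (4,2), up 2 to (2,2), left 1 to (2,1), down 1 to (3,1) — 5 moves in all.
Check: all required cells visited; 5 ≤ 5 moves.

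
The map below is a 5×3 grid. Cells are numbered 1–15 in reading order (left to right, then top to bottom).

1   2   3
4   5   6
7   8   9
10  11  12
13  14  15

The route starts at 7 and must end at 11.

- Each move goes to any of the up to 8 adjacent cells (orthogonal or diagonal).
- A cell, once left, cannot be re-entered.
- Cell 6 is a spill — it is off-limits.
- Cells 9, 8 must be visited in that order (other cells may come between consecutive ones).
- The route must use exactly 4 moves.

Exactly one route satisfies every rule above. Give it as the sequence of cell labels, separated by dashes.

7 - 5 - 9 - 8 - 11

The waypoints must appear in the order 9, 8, with no cell reused.
Route from 7: up-right to 5, down-right to 9, left to 8, down to 11 — 4 moves in all.
Check: order respected (9 at step 2, 8 at step 3); 4 moves as required.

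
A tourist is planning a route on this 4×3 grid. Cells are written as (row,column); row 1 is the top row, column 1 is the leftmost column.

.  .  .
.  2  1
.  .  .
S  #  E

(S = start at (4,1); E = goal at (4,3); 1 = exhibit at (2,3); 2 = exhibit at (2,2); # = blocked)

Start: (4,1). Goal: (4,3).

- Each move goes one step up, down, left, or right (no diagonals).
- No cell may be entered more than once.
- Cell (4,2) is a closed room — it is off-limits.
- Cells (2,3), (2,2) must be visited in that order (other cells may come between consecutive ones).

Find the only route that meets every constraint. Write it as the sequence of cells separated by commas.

The waypoints must appear in the order (2,3), (2,2), with no cell reused.
Route from (4,1): up 3 to (1,1), right 2 to (1,3), down 1 to (2,3), left 1 to (2,2), down 1 to (3,2), right 1 to (3,3), down 1 to (4,3) — 10 moves in all.
Check: order respected (1 at step 6, 2 at step 7).

(4,1), (3,1), (2,1), (1,1), (1,2), (1,3), (2,3), (2,2), (3,2), (3,3), (4,3)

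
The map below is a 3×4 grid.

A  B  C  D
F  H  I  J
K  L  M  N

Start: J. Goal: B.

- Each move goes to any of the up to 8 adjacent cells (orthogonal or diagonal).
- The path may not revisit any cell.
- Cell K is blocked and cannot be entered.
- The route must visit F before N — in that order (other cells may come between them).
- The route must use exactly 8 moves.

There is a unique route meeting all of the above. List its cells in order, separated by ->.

J -> C -> H -> F -> L -> M -> N -> I -> B

The waypoints must appear in the order F, N, with no cell reused.
Route from J: up-left 1 to C, down-left 1 to H, left 1 to F, down-right 1 to L, right 2 to N, up-left 2 to B — 8 moves in all.
Check: order respected (F at step 3, N at step 6); 8 moves as required.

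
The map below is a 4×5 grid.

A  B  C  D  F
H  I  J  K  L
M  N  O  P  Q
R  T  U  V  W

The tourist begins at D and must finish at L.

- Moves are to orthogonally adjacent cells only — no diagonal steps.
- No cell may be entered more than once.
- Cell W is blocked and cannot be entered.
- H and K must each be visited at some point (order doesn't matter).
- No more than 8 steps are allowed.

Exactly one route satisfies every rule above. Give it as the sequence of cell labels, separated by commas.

The 8-move cap with required stops at H, K leaves no slack for detours.
Route from D: 3× left (reaching A), down to H, 4× right (reaching L) — 8 moves in all.
Check: all required cells visited; 8 ≤ 8 moves.

D, C, B, A, H, I, J, K, L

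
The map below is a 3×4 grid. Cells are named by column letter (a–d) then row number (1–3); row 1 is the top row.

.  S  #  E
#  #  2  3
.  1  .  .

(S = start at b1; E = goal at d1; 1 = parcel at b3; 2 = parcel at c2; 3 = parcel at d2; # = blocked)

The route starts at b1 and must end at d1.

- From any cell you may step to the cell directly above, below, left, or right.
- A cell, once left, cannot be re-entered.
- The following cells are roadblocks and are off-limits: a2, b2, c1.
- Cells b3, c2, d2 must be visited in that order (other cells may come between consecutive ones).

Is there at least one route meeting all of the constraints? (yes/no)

The blocked cells wall b3 off from b1 completely — no sequence of moves reaches it at all, so no route can satisfy the rules.

no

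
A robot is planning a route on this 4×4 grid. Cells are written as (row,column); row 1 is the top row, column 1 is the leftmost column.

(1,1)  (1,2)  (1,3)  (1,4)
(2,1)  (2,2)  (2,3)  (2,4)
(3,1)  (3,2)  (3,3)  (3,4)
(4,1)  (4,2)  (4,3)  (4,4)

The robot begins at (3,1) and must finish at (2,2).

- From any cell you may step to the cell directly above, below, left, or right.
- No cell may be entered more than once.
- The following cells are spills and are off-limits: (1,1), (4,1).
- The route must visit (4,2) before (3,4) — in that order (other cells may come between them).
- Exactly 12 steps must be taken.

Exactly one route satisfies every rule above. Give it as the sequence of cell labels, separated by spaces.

The waypoints must appear in the order (4,2), (3,4), with no cell reused.
Route from (3,1): right 1 to (3,2), down 1 to (4,2), right 2 to (4,4), up 1 to (3,4), left 1 to (3,3), up 1 to (2,3), right 1 to (2,4), up 1 to (1,4), left 2 to (1,2), down 1 to (2,2) — 12 moves in all.
Check: order respected ((4,2) at step 2, (3,4) at step 5); 12 moves as required.

(3,1) (3,2) (4,2) (4,3) (4,4) (3,4) (3,3) (2,3) (2,4) (1,4) (1,3) (1,2) (2,2)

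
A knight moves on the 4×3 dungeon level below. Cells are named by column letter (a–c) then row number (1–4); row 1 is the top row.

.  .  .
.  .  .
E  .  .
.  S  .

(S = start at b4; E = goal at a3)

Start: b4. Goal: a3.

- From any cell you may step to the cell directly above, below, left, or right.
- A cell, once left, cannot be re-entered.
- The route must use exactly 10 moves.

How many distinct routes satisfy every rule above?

Need simple routes of exactly 10 moves from b4 to a3 (Manhattan distance 2, so 4 moves are spent on a detour and 4 undoing it).
Enumerating: b4 c4 c3 c2 c1 b1 a1 a2 b2 b3 a3 | b4 c4 c3 b3 b2 c2 c1 b1 a1 a2 a3.
That gives 2 routes.

2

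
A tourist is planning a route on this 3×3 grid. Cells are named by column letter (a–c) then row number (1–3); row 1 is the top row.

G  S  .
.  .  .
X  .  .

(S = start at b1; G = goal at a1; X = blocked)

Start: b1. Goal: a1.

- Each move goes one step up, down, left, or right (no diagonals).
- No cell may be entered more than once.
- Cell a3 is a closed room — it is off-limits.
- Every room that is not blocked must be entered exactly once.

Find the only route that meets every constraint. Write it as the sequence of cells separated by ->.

b1 -> c1 -> c2 -> c3 -> b3 -> b2 -> a2 -> a1

Need to visit all 8 open cells exactly once, starting at b1 and ending at a1.
Route from b1: right 1 to c1, down 2 to c3, left 1 to b3, up 1 to b2, left 1 to a2, up 1 to a1 — 7 moves in all.
Check: all 8 open cells covered.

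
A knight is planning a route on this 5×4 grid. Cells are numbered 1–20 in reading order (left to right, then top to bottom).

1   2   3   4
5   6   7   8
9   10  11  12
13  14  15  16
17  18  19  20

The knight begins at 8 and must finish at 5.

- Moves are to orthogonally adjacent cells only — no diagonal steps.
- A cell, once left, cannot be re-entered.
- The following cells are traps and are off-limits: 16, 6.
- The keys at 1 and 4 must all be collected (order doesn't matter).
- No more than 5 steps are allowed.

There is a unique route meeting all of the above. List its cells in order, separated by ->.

8 -> 4 -> 3 -> 2 -> 1 -> 5

The 5-move cap with required stops at 1, 4 leaves no slack for detours.
Route from 8: up 1 to 4, left 3 to 1, down 1 to 5 — 5 moves in all.
Check: all required cells visited; 5 ≤ 5 moves.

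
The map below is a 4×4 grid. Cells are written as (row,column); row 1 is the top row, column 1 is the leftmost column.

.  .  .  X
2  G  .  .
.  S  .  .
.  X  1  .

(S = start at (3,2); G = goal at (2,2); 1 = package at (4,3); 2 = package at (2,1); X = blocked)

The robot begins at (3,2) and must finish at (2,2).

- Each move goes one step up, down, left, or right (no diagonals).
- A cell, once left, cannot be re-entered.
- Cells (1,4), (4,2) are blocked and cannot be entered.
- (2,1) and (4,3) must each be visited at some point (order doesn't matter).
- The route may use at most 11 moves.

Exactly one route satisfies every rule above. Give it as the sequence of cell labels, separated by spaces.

Any route must reach (2,1) and (4,3) and still end at (2,2) within 11 moves, so the order of the required stops is forced.
Route from (3,2): right 1 to (3,3), down 1 to (4,3), right 1 to (4,4), up 2 to (2,4), left 1 to (2,3), up 1 to (1,3), left 2 to (1,1), down 1 to (2,1), right 1 to (2,2) — 11 moves in all.
Check: all required cells visited; 11 ≤ 11 moves.

(3,2) (3,3) (4,3) (4,4) (3,4) (2,4) (2,3) (1,3) (1,2) (1,1) (2,1) (2,2)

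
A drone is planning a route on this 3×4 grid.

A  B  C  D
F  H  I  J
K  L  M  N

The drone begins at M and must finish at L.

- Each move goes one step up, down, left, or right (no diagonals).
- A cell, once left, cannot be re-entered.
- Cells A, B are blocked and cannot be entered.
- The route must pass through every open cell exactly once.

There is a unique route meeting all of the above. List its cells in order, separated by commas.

M, N, J, D, C, I, H, F, K, L

Need to visit all 10 open cells exactly once, starting at M and ending at L.
Cell C has only two open neighbours (I and D), so the path must pass straight through it: one of those is the cell it's entered from and the other is where it exits.
Route from M: right 1 to N, up 2 to D, left 1 to C, down 1 to I, left 2 to F, down 1 to K, right 1 to L — 9 moves in all.
Check: all 10 open cells covered.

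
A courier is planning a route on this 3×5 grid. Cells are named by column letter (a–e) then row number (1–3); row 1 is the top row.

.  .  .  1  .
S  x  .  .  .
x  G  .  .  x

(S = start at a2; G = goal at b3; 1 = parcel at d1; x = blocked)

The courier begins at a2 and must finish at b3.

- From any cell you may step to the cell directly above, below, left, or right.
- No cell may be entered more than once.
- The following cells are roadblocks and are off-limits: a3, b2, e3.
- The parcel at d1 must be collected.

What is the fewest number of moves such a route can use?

8

Any route passes through d1 somewhere between a2 and b3. Summing Manhattan distances along the two legs (a2 → d1 → b3) gives a lower bound of 4 + 4 = 8 moves.
A route of 8 moves achieves this: a2 → a1 → b1 → c1 → d1 → d2 → d3 → c3 → b3.
Since 8 matches the lower bound, it is optimal.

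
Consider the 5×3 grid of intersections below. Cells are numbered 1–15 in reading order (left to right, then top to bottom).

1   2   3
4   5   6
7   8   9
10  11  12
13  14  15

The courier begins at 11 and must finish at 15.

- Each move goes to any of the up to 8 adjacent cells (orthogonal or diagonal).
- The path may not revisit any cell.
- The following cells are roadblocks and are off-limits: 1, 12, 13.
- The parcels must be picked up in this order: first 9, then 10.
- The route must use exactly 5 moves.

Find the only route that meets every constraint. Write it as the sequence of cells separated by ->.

The waypoints must appear in the order 9, 10, with no cell reused.
Route from 11: up-right to 9, left to 8, down-left to 10, down-right to 14, right to 15 — 5 moves in all.
Check: order respected (9 at step 1, 10 at step 3); 5 moves as required.

11 -> 9 -> 8 -> 10 -> 14 -> 15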